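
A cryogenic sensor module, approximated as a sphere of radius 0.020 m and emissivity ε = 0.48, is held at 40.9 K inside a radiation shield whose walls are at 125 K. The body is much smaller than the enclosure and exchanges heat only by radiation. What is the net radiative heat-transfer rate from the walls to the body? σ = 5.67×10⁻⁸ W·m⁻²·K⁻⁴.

P_net ≈ 0.0330 W

For a small grey body in a large enclosure: P_net = εσA(T_body⁴ − T_wall⁴).
A = 4πr² = 0.005027 m²; T_body⁴ − T_wall⁴ = 2.798×10⁶ − 2.441×10⁸ = -2.413×10⁸ K⁴.
|P_net| = 0.48·5.67×10⁻⁸·0.005027·2.413×10⁸.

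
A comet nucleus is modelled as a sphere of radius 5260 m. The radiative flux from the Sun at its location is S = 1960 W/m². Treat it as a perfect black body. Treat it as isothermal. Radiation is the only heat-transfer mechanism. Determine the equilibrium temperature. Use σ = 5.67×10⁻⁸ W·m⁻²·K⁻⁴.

At equilibrium, absorbed power = emitted power.
Absorbing cross-section = πr² = 8.692×10⁷ m²; emitting surface = 4πr² = 3.477×10⁸ m² (ratio 4).
S·A_cross = εσ·A_surf·T⁴  ⇒  T⁴ = S/(4σ).
T⁴ = 1.00·1960/(4·5.67×10⁻⁸) = 8.642×10⁹ K⁴.
T = (8.642×10⁹)^(1/4).

T ≈ 305 K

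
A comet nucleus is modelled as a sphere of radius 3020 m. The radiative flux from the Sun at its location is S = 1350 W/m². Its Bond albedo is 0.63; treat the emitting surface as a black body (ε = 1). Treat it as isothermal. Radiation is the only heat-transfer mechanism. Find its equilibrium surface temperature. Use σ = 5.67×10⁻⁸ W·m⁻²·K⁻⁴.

T ≈ 217 K

At equilibrium, absorbed power = emitted power.
Absorbing cross-section = πr² = 2.865×10⁷ m²; emitting surface = 4πr² = 1.146×10⁸ m² (ratio 4).
(1−a)S·A_cross = εσ·A_surf·T⁴  ⇒  T⁴ = (1−a)S/(4σ).
T⁴ = 0.370·1350/(4·5.67×10⁻⁸) = 2.202×10⁹ K⁴.
T = (2.202×10⁹)^(1/4).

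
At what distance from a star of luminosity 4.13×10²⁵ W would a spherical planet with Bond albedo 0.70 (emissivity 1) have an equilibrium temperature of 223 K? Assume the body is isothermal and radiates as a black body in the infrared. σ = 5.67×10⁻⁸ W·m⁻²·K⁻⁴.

d ≈ 4.19×10¹⁰ m

For an isothermal black-emitting sphere, (1−a)S·πr² = σ·4πr²·T⁴ ⇒ S = 4σT⁴/(1−a).
S = 4·5.67×10⁻⁸·(223)⁴/0.300 = 1870 W/m².
Flux falls as S = L/(4πd²), so d = √(L/(4πS)) = √(4.13×10²⁵/(4π·1870)).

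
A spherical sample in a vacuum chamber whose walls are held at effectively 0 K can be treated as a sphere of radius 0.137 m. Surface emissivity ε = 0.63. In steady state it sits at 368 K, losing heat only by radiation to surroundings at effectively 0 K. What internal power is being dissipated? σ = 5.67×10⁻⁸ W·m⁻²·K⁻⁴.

P ≈ 155 W

Steady state: P = εσA T⁴.
A = 4πr² = 0.2359 m²; T⁴ = (368)⁴ = 1.834×10¹⁰ K⁴.
P = 0.63 × 5.67×10⁻⁸ × 0.2359 × 1.834×10¹⁰.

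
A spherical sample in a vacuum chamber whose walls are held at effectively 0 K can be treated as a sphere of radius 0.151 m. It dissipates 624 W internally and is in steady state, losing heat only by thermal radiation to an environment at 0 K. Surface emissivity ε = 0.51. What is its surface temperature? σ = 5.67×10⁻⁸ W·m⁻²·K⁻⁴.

T ≈ 524 K

Steady state: internal power = radiated power, P = εσA T⁴.
Radiating area A = 4πr² = 0.2865 m².
T⁴ = P/(εσA) = 624/(0.51·5.67×10⁻⁸·0.2865) = 7.531×10¹⁰ K⁴.
T = (7.531×10¹⁰)^(1/4).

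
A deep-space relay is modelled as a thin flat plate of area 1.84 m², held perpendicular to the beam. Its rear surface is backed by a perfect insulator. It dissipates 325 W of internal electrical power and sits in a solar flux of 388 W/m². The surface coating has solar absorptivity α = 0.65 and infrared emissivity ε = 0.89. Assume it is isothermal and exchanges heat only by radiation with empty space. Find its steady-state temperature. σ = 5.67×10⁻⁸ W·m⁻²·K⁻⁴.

T ≈ 304 K

At steady state, absorbed solar power + internal power = radiated power.
Absorbed: α·S·A_cross = 0.65·388·1.840 = 464.0 W (cross-section A).
Total input = 464.0 + 325 = 789.0 W.
Radiated: εσ·A_surf·T⁴ with A_surf = A = 1.840 m².
T⁴ = 789.0/(0.89·5.67×10⁻⁸·1.840) = 8.498×10⁹ K⁴.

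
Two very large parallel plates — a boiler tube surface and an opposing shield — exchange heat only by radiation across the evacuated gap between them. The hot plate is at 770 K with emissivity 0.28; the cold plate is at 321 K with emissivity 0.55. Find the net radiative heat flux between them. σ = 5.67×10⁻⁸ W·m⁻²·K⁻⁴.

For two infinite grey parallel plates, q = σ(T₁⁴ − T₂⁴)/(1/ε₁ + 1/ε₂ − 1).
T₁⁴ − T₂⁴ = 3.515×10¹¹ − 1.062×10¹⁰ = 3.409×10¹¹ K⁴.
1/ε₁ + 1/ε₂ − 1 = 3.571 + 1.818 − 1 = 4.390.
q = 5.67×10⁻⁸ × 3.409×10¹¹ / 4.390.

q ≈ 4400 W/m²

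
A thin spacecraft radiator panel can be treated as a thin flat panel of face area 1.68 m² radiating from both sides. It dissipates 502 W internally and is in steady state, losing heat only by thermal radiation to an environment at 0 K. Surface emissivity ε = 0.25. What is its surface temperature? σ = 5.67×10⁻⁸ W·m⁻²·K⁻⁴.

T ≈ 320 K

Steady state: internal power = radiated power, P = εσA T⁴.
Radiating area A = 2·1.68 = 3.360 m².
T⁴ = P/(εσA) = 502/(0.25·5.67×10⁻⁸·3.360) = 1.054×10¹⁰ K⁴.
T = (1.054×10¹⁰)^(1/4).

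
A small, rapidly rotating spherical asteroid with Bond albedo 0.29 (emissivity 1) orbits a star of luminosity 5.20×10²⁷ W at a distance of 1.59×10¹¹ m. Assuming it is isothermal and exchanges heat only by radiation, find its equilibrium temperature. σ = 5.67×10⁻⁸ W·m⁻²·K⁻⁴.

First find the stellar flux at distance d: S = L/(4πd²) = 5.20×10²⁷/(4π·(1.59×10¹¹)²) = 16370 W/m².
For an isothermal sphere, absorbed (1−a)S·πr² = emitted σ·4πr²·T⁴, so T⁴ = (1−a)S/(4σ).
T⁴ = 0.710·16370/(4·5.67×10⁻⁸) = 5.124×10¹⁰ K⁴.

T ≈ 476 K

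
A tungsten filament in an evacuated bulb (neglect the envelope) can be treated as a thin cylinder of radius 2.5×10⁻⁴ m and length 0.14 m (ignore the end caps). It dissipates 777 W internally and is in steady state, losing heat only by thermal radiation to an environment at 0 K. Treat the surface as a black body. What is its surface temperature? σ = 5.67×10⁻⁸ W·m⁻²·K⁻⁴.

Steady state: internal power = radiated power, P = εσA T⁴.
Radiating area A = 2πrL = 2.199×10⁻⁴ m².
T⁴ = P/(εσA) = 777/(1.0·5.67×10⁻⁸·2.199×10⁻⁴) = 6.231×10¹³ K⁴.
T = (6.231×10¹³)^(1/4).

T ≈ 2810 K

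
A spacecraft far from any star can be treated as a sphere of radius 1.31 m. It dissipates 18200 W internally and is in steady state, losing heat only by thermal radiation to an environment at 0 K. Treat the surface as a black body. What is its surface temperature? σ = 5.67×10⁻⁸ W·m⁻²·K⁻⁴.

T ≈ 349 K

Steady state: internal power = radiated power, P = εσA T⁴.
Radiating area A = 4πr² = 21.57 m².
T⁴ = P/(εσA) = 18200/(1.0·5.67×10⁻⁸·21.57) = 1.488×10¹⁰ K⁴.
T = (1.488×10¹⁰)^(1/4).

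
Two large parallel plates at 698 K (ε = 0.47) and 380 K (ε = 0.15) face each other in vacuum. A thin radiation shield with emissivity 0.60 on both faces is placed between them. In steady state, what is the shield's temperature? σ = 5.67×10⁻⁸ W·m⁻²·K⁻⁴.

In steady state the net flux on the hot side equals that on the cold side.
σ(T₁⁴−T_s⁴)/D₁ = σ(T_s⁴−T₂⁴)/D₂, with D₁ = 1/ε₁+1/ε_s−1 = 2.794, D₂ = 1/ε_s+1/ε₂−1 = 7.333.
Solve for T_s⁴: T_s⁴ = (D₂·T₁⁴ + D₁·T₂⁴)/(D₁+D₂) = 1.776×10¹¹ K⁴.

T_s ≈ 649 K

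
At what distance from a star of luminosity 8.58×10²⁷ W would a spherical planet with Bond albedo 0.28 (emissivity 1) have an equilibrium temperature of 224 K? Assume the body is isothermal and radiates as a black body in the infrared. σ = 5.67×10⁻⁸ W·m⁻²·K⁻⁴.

For an isothermal black-emitting sphere, (1−a)S·πr² = σ·4πr²·T⁴ ⇒ S = 4σT⁴/(1−a).
S = 4·5.67×10⁻⁸·(224)⁴/0.720 = 793.1 W/m².
Flux falls as S = L/(4πd²), so d = √(L/(4πS)) = √(8.58×10²⁷/(4π·793.1)).

d ≈ 9.28×10¹¹ m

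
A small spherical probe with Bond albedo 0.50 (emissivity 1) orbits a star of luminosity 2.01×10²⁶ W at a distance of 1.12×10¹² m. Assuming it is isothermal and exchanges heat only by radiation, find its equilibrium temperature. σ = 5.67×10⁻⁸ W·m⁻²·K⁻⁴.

First find the stellar flux at distance d: S = L/(4πd²) = 2.01×10²⁶/(4π·(1.12×10¹²)²) = 12.75 W/m².
For an isothermal sphere, absorbed (1−a)S·πr² = emitted σ·4πr²·T⁴, so T⁴ = (1−a)S/(4σ).
T⁴ = 0.500·12.75/(4·5.67×10⁻⁸) = 2.811×10⁷ K⁴.

T ≈ 72.8 K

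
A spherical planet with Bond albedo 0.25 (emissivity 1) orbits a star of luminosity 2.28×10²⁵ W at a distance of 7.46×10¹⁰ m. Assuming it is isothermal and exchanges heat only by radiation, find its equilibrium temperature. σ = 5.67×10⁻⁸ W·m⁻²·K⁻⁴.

T ≈ 181 K

First find the stellar flux at distance d: S = L/(4πd²) = 2.28×10²⁵/(4π·(7.46×10¹⁰)²) = 326.0 W/m².
For an isothermal sphere, absorbed (1−a)S·πr² = emitted σ·4πr²·T⁴, so T⁴ = (1−a)S/(4σ).
T⁴ = 0.750·326.0/(4·5.67×10⁻⁸) = 1.078×10⁹ K⁴.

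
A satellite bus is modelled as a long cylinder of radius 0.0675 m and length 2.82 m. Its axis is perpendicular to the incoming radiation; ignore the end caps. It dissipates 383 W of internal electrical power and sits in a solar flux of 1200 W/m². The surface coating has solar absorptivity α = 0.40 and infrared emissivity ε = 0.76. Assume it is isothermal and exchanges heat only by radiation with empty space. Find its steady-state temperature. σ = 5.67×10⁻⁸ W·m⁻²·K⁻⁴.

At steady state, absorbed solar power + internal power = radiated power.
Absorbed: α·S·A_cross = 0.40·1200·0.3807 = 182.7 W (cross-section 2rL).
Total input = 182.7 + 383 = 565.7 W.
Radiated: εσ·A_surf·T⁴ with A_surf = 2πrL = 1.196 m².
T⁴ = 565.7/(0.76·5.67×10⁻⁸·1.196) = 1.098×10¹⁰ K⁴.

T ≈ 324 K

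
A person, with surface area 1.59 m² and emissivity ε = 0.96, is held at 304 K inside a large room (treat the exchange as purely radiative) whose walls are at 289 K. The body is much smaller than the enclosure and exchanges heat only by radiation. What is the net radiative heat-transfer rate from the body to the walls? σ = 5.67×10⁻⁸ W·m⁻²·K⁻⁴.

P_net ≈ 135 W

For a small grey body in a large enclosure: P_net = εσA(T_body⁴ − T_wall⁴).
A = 1.59 m²; T_body⁴ − T_wall⁴ = 8.541×10⁹ − 6.976×10⁹ = 1.565×10⁹ K⁴.
|P_net| = 0.96·5.67×10⁻⁸·1.590·1.565×10⁹.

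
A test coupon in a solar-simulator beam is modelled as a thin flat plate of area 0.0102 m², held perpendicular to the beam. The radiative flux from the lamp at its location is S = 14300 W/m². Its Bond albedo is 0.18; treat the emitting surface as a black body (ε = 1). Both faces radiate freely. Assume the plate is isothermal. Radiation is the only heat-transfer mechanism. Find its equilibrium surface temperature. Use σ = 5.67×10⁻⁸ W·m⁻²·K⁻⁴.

At equilibrium, absorbed power = emitted power.
Absorbing cross-section = A = 0.01020 m²; emitting surface = 2A = 0.02040 m² (ratio 2).
(1−a)S·A_cross = εσ·A_surf·T⁴  ⇒  T⁴ = (1−a)S/(2σ).
T⁴ = 0.820·14300/(2·5.67×10⁻⁸) = 1.034×10¹¹ K⁴.
T = (1.034×10¹¹)^(1/4).

T ≈ 567 K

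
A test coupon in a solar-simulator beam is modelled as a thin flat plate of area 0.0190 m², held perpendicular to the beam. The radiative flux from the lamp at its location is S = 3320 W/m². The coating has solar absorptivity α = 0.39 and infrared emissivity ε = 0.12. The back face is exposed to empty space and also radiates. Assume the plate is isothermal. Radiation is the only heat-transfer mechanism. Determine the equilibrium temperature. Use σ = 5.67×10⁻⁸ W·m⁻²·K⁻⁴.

T ≈ 555 K

At equilibrium, absorbed power = emitted power.
Absorbing cross-section = A = 0.01900 m²; emitting surface = 2A = 0.03800 m² (ratio 2).
αS·A_cross = εσ·A_surf·T⁴  ⇒  T⁴ = αS/(ε·2σ).
T⁴ = 0.390·3320/(0.12·2·5.67×10⁻⁸) = 9.515×10¹⁰ K⁴.
T = (9.515×10¹⁰)^(1/4).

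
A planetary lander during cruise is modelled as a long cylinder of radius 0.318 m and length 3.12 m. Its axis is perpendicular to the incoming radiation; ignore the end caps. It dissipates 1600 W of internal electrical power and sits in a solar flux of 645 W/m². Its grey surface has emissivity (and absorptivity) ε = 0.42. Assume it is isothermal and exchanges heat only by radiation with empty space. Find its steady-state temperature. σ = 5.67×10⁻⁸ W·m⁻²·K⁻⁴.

T ≈ 346 K

At steady state, absorbed solar power + internal power = radiated power.
Absorbed: α·S·A_cross = 0.42·645·1.984 = 537.6 W (cross-section 2rL).
Total input = 537.6 + 1600 = 2138 W.
Radiated: εσ·A_surf·T⁴ with A_surf = 2πrL = 6.234 m².
T⁴ = 2138/(0.42·5.67×10⁻⁸·6.234) = 1.440×10¹⁰ K⁴.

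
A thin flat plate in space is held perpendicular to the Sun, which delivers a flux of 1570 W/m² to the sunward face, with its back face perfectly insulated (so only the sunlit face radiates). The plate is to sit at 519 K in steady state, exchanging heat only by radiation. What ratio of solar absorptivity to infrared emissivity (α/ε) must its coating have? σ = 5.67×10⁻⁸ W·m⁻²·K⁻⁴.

α/ε ≈ 2.62

Balance: αS·A = εσ·1A·T⁴ ⇒ α/ε = σT⁴/S.
α/ε = 5.67×10⁻⁸·(519)⁴/1570 = 5.67×10⁻⁸·7.256×10¹⁰/1570.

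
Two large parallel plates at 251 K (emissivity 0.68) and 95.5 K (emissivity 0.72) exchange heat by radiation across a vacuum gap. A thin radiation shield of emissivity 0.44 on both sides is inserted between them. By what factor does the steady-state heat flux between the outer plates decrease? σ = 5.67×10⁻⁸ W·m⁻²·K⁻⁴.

Without shield: q₀ = σΔ(T⁴)/(1/ε₁+1/ε₂−1) with denominator 1.859.
With shield the two gaps are in series; the resistances add: (1/ε₁+1/ε_s−1)+(1/ε_s+1/ε₂−1) = 2.743+2.662 = 5.405.
Heat-flux ratio q₀/q = 5.405/1.859.

factor ≈ 2.91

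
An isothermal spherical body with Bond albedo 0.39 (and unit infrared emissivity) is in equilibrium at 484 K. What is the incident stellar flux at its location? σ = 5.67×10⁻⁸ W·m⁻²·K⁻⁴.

(1−a)S·πr² = σ·4πr²·T⁴ ⇒ S = 4σT⁴/(1−a).
S = 4·5.67×10⁻⁸·5.488×10¹⁰/0.610.

S ≈ 20400 W/m²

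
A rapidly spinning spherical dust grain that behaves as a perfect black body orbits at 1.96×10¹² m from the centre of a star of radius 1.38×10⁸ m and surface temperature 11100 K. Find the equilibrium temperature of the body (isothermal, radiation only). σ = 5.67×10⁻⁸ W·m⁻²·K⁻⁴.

T ≈ 65.9 K

The star's surface emits σT_*⁴; at distance d the flux is S = σT_*⁴(R_*/d)².
S = 5.67×10⁻⁸·(11100)⁴·(1.38×10⁸/1.96×10¹²)² = 4.267 W/m².
For an isothermal sphere T⁴ = (1−a)S/(4σ) = 1.881×10⁷ K⁴.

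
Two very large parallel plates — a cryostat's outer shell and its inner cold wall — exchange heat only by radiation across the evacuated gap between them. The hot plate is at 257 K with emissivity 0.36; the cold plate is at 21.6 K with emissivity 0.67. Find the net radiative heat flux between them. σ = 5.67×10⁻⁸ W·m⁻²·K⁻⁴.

For two infinite grey parallel plates, q = σ(T₁⁴ − T₂⁴)/(1/ε₁ + 1/ε₂ − 1).
T₁⁴ − T₂⁴ = 4.362×10⁹ − 2.177×10⁵ = 4.362×10⁹ K⁴.
1/ε₁ + 1/ε₂ − 1 = 2.778 + 1.493 − 1 = 3.270.
q = 5.67×10⁻⁸ × 4.362×10⁹ / 3.270.

q ≈ 75.6 W/m²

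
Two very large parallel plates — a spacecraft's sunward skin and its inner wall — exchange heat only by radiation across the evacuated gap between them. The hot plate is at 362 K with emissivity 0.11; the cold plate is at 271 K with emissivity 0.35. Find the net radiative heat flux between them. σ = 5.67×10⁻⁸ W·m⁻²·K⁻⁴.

For two infinite grey parallel plates, q = σ(T₁⁴ − T₂⁴)/(1/ε₁ + 1/ε₂ − 1).
T₁⁴ − T₂⁴ = 1.717×10¹⁰ − 5.394×10⁹ = 1.178×10¹⁰ K⁴.
1/ε₁ + 1/ε₂ − 1 = 9.091 + 2.857 − 1 = 10.95.
q = 5.67×10⁻⁸ × 1.178×10¹⁰ / 10.95.

q ≈ 61.0 W/m²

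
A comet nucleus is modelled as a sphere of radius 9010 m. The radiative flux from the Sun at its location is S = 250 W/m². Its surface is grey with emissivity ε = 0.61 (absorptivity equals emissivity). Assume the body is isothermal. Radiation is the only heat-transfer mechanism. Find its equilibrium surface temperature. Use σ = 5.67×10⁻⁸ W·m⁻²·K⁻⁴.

At equilibrium, absorbed power = emitted power.
Absorbing cross-section = πr² = 2.550×10⁸ m²; emitting surface = 4πr² = 1.020×10⁹ m² (ratio 4).
εS·A_cross = εσ·A_surf·T⁴  ⇒  T⁴ = S/(4σ)   (ε cancels).
T⁴ = 250/(4·5.67×10⁻⁸) = 1.102×10⁹ K⁴.
T = (1.102×10⁹)^(1/4).

T ≈ 182 K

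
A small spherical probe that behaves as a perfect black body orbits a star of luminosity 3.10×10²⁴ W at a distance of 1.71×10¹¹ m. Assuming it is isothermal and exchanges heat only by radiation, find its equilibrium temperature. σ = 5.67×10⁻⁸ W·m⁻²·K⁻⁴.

First find the stellar flux at distance d: S = L/(4πd²) = 3.10×10²⁴/(4π·(1.71×10¹¹)²) = 8.436 W/m².
For an isothermal sphere, absorbed (1−a)S·πr² = emitted σ·4πr²·T⁴, so T⁴ = (1−a)S/(4σ).
T⁴ = 1.00·8.436/(4·5.67×10⁻⁸) = 3.720×10⁷ K⁴.

T ≈ 78.1 K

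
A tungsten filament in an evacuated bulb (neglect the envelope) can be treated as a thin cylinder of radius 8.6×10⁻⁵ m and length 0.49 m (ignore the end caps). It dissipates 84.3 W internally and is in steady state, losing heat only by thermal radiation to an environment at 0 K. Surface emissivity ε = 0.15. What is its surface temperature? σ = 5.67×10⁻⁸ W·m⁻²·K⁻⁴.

Steady state: internal power = radiated power, P = εσA T⁴.
Radiating area A = 2πrL = 2.648×10⁻⁴ m².
T⁴ = P/(εσA) = 84.3/(0.15·5.67×10⁻⁸·2.648×10⁻⁴) = 3.744×10¹³ K⁴.
T = (3.744×10¹³)^(1/4).

T ≈ 2470 K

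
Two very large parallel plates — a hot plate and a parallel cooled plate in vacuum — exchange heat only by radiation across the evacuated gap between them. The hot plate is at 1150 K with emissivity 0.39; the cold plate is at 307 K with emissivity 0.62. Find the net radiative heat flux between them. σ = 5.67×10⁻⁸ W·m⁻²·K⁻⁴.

For two infinite grey parallel plates, q = σ(T₁⁴ − T₂⁴)/(1/ε₁ + 1/ε₂ − 1).
T₁⁴ − T₂⁴ = 1.749×10¹² − 8.883×10⁹ = 1.740×10¹² K⁴.
1/ε₁ + 1/ε₂ − 1 = 2.564 + 1.613 − 1 = 3.177.
q = 5.67×10⁻⁸ × 1.740×10¹² / 3.177.

q ≈ 31100 W/m²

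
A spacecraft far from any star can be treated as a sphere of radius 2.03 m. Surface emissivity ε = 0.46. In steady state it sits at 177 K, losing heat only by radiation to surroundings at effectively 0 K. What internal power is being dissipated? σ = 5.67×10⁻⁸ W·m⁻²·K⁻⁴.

P ≈ 1330 W

Steady state: P = εσA T⁴.
A = 4πr² = 51.78 m²; T⁴ = (177)⁴ = 9.815×10⁸ K⁴.
P = 0.46 × 5.67×10⁻⁸ × 51.78 × 9.815×10⁸.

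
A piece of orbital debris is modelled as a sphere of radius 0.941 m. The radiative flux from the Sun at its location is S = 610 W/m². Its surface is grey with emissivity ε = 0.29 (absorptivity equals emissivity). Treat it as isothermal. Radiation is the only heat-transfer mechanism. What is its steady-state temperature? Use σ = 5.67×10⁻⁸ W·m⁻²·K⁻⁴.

At equilibrium, absorbed power = emitted power.
Absorbing cross-section = πr² = 2.782 m²; emitting surface = 4πr² = 11.13 m² (ratio 4).
εS·A_cross = εσ·A_surf·T⁴  ⇒  T⁴ = S/(4σ)   (ε cancels).
T⁴ = 610/(4·5.67×10⁻⁸) = 2.690×10⁹ K⁴.
T = (2.690×10⁹)^(1/4).

T ≈ 228 K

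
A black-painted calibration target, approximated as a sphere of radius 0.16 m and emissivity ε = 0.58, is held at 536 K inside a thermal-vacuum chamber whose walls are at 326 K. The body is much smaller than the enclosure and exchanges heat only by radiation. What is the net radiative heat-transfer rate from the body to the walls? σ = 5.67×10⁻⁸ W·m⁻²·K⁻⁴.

For a small grey body in a large enclosure: P_net = εσA(T_body⁴ − T_wall⁴).
A = 4πr² = 0.3217 m²; T_body⁴ − T_wall⁴ = 8.254×10¹⁰ − 1.129×10¹⁰ = 7.124×10¹⁰ K⁴.
|P_net| = 0.58·5.67×10⁻⁸·0.3217·7.124×10¹⁰.

P_net ≈ 754 W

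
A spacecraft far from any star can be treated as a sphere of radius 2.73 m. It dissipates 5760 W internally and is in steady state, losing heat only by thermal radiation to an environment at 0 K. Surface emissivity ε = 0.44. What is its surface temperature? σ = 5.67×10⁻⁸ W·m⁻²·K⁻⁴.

T ≈ 223 K

Steady state: internal power = radiated power, P = εσA T⁴.
Radiating area A = 4πr² = 93.66 m².
T⁴ = P/(εσA) = 5760/(0.44·5.67×10⁻⁸·93.66) = 2.465×10⁹ K⁴.
T = (2.465×10⁹)^(1/4).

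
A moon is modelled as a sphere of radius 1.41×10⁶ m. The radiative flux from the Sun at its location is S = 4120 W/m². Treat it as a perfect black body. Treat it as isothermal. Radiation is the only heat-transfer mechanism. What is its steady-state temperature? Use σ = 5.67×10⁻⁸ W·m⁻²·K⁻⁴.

T ≈ 367 K

At equilibrium, absorbed power = emitted power.
Absorbing cross-section = πr² = 6.246×10¹² m²; emitting surface = 4πr² = 2.498×10¹³ m² (ratio 4).
S·A_cross = εσ·A_surf·T⁴  ⇒  T⁴ = S/(4σ).
T⁴ = 1.00·4120/(4·5.67×10⁻⁸) = 1.817×10¹⁰ K⁴.
T = (1.817×10¹⁰)^(1/4).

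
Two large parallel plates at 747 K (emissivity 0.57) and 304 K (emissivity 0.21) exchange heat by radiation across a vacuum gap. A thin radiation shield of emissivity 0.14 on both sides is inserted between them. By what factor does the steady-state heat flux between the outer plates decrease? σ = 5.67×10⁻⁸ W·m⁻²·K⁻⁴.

factor ≈ 3.41

Without shield: q₀ = σΔ(T⁴)/(1/ε₁+1/ε₂−1) with denominator 5.516.
With shield the two gaps are in series; the resistances add: (1/ε₁+1/ε_s−1)+(1/ε_s+1/ε₂−1) = 7.897+10.90 = 18.80.
Heat-flux ratio q₀/q = 18.80/5.516.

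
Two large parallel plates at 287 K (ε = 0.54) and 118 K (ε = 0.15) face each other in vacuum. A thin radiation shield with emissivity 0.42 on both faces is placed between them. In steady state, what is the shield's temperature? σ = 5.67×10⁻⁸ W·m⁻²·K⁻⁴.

T_s ≈ 265 K

In steady state the net flux on the hot side equals that on the cold side.
σ(T₁⁴−T_s⁴)/D₁ = σ(T_s⁴−T₂⁴)/D₂, with D₁ = 1/ε₁+1/ε_s−1 = 3.233, D₂ = 1/ε_s+1/ε₂−1 = 8.048.
Solve for T_s⁴: T_s⁴ = (D₂·T₁⁴ + D₁·T₂⁴)/(D₁+D₂) = 4.896×10⁹ K⁴.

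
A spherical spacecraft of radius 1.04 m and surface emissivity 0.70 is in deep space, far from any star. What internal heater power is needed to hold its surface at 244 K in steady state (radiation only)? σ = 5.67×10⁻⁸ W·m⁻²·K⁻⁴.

P ≈ 1910 W

P = εσ·4πr²·T⁴.
4πr² = 13.59 m²; T⁴ = 3.545×10⁹ K⁴.
P = 0.70·5.67×10⁻⁸·13.59·3.545×10⁹.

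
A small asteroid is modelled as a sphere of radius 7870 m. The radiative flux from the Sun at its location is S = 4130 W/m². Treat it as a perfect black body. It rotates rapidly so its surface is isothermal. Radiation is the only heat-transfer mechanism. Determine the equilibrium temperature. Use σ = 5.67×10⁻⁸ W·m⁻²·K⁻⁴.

At equilibrium, absorbed power = emitted power.
Absorbing cross-section = πr² = 1.946×10⁸ m²; emitting surface = 4πr² = 7.783×10⁸ m² (ratio 4).
S·A_cross = εσ·A_surf·T⁴  ⇒  T⁴ = S/(4σ).
T⁴ = 1.00·4130/(4·5.67×10⁻⁸) = 1.821×10¹⁰ K⁴.
T = (1.821×10¹⁰)^(1/4).

T ≈ 367 K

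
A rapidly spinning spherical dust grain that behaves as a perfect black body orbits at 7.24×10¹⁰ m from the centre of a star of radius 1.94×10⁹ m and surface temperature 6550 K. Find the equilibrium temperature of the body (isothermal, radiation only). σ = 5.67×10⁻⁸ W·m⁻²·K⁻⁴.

T ≈ 758 K

The star's surface emits σT_*⁴; at distance d the flux is S = σT_*⁴(R_*/d)².
S = 5.67×10⁻⁸·(6550)⁴·(1.94×10⁹/7.24×10¹⁰)² = 74930 W/m².
For an isothermal sphere T⁴ = (1−a)S/(4σ) = 3.304×10¹¹ K⁴.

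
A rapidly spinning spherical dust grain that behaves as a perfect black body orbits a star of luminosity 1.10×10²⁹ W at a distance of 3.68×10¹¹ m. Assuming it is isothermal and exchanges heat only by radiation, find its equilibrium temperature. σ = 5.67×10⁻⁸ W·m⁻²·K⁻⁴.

First find the stellar flux at distance d: S = L/(4πd²) = 1.10×10²⁹/(4π·(3.68×10¹¹)²) = 64640 W/m².
For an isothermal sphere, absorbed (1−a)S·πr² = emitted σ·4πr²·T⁴, so T⁴ = (1−a)S/(4σ).
T⁴ = 1.00·64640/(4·5.67×10⁻⁸) = 2.850×10¹¹ K⁴.

T ≈ 731 K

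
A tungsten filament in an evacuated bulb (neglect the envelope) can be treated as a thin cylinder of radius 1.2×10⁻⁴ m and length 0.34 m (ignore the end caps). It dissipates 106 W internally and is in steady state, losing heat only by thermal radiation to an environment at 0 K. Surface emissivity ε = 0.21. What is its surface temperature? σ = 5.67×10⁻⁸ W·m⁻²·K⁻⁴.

T ≈ 2430 K

Steady state: internal power = radiated power, P = εσA T⁴.
Radiating area A = 2πrL = 2.564×10⁻⁴ m².
T⁴ = P/(εσA) = 106/(0.21·5.67×10⁻⁸·2.564×10⁻⁴) = 3.473×10¹³ K⁴.
T = (3.473×10¹³)^(1/4).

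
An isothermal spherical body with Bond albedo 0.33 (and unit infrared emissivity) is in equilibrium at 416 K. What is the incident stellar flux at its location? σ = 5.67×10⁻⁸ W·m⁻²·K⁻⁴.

(1−a)S·πr² = σ·4πr²·T⁴ ⇒ S = 4σT⁴/(1−a).
S = 4·5.67×10⁻⁸·2.995×10¹⁰/0.670.

S ≈ 10100 W/m²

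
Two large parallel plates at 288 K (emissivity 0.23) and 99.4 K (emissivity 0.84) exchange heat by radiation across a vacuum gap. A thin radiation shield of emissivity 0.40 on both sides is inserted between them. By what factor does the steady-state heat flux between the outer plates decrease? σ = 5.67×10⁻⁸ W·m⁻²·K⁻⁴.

Without shield: q₀ = σΔ(T⁴)/(1/ε₁+1/ε₂−1) with denominator 4.538.
With shield the two gaps are in series; the resistances add: (1/ε₁+1/ε_s−1)+(1/ε_s+1/ε₂−1) = 5.848+2.690 = 8.538.
Heat-flux ratio q₀/q = 8.538/4.538.

factor ≈ 1.88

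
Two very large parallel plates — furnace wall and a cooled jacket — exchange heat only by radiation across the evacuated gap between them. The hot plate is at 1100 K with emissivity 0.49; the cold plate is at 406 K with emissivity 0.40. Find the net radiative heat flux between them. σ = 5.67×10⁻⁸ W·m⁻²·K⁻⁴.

q ≈ 23000 W/m²

For two infinite grey parallel plates, q = σ(T₁⁴ − T₂⁴)/(1/ε₁ + 1/ε₂ − 1).
T₁⁴ − T₂⁴ = 1.464×10¹² − 2.717×10¹⁰ = 1.437×10¹² K⁴.
1/ε₁ + 1/ε₂ − 1 = 2.041 + 2.500 − 1 = 3.541.
q = 5.67×10⁻⁸ × 1.437×10¹² / 3.541.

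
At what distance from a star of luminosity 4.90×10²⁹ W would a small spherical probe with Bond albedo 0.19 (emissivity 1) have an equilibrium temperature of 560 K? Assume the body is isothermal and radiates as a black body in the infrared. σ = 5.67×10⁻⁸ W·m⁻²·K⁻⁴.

d ≈ 1.19×10¹² m

For an isothermal black-emitting sphere, (1−a)S·πr² = σ·4πr²·T⁴ ⇒ S = 4σT⁴/(1−a).
S = 4·5.67×10⁻⁸·(560)⁴/0.810 = 27540 W/m².
Flux falls as S = L/(4πd²), so d = √(L/(4πS)) = √(4.90×10²⁹/(4π·27540)).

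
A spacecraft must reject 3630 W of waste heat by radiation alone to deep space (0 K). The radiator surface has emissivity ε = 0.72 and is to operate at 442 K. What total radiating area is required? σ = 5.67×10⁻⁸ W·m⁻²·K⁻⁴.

A ≈ 2.33 m²

P = εσA T⁴ ⇒ A = P/(εσT⁴).
T⁴ = 3.817×10¹⁰ K⁴.
A = 3630/(0.72 × 5.67×10⁻⁸ × 3.817×10¹⁰).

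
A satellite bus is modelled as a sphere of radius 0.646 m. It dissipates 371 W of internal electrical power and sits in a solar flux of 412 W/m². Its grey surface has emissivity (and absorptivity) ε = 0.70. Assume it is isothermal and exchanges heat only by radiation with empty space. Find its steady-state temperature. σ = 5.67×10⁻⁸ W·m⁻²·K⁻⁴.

At steady state, absorbed solar power + internal power = radiated power.
Absorbed: α·S·A_cross = 0.70·412·1.311 = 378.1 W (cross-section πr²).
Total input = 378.1 + 371 = 749.1 W.
Radiated: εσ·A_surf·T⁴ with A_surf = 4πr² = 5.244 m².
T⁴ = 749.1/(0.70·5.67×10⁻⁸·5.244) = 3.599×10⁹ K⁴.

T ≈ 245 K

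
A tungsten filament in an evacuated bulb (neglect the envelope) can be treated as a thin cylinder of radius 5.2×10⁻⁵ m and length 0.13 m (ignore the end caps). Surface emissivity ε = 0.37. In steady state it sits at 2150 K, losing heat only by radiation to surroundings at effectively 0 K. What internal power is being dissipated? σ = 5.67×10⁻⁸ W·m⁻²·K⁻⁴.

Steady state: P = εσA T⁴.
A = 2πrL = 4.247×10⁻⁵ m²; T⁴ = (2150)⁴ = 2.137×10¹³ K⁴.
P = 0.37 × 5.67×10⁻⁸ × 4.247×10⁻⁵ × 2.137×10¹³.

P ≈ 19.0 W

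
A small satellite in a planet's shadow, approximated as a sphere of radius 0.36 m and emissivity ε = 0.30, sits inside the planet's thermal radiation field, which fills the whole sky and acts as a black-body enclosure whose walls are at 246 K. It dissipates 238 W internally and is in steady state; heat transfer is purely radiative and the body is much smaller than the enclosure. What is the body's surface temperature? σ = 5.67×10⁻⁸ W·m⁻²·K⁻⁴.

For a small grey body in a large enclosure, net radiated power = εσA(T⁴ − T_w⁴).
Steady state: P = εσA(T⁴ − T_w⁴) with A = 4πr² = 1.629 m².
T⁴ = P/(εσA) + T_w⁴ = 238/(0.30·5.67×10⁻⁸·1.629) + (246)⁴
    = 8.591×10⁹ + 3.662×10⁹ = 1.225×10¹⁰ K⁴.

T ≈ 333 K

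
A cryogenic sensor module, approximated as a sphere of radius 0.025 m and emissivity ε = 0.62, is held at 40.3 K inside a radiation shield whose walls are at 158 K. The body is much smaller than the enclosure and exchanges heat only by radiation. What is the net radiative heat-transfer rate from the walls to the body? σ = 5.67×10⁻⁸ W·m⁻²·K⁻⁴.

For a small grey body in a large enclosure: P_net = εσA(T_body⁴ − T_wall⁴).
A = 4πr² = 0.007854 m²; T_body⁴ − T_wall⁴ = 2.638×10⁶ − 6.232×10⁸ = -6.206×10⁸ K⁴.
|P_net| = 0.62·5.67×10⁻⁸·0.007854·6.206×10⁸.

P_net ≈ 0.171 W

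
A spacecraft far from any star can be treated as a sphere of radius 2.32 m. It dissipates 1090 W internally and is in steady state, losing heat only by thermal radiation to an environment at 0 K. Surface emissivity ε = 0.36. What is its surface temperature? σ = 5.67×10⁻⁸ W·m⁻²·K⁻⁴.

T ≈ 168 K

Steady state: internal power = radiated power, P = εσA T⁴.
Radiating area A = 4πr² = 67.64 m².
T⁴ = P/(εσA) = 1090/(0.36·5.67×10⁻⁸·67.64) = 7.895×10⁸ K⁴.
T = (7.895×10⁸)^(1/4).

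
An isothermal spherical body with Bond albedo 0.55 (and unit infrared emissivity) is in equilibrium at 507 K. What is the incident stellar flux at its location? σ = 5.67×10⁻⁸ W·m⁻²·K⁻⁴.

(1−a)S·πr² = σ·4πr²·T⁴ ⇒ S = 4σT⁴/(1−a).
S = 4·5.67×10⁻⁸·6.607×10¹⁰/0.450.

S ≈ 33300 W/m²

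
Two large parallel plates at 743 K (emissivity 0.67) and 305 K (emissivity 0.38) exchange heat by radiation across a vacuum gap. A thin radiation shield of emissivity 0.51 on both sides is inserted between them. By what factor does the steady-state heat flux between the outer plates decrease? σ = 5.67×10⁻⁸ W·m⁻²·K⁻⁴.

factor ≈ 1.94

Without shield: q₀ = σΔ(T⁴)/(1/ε₁+1/ε₂−1) with denominator 3.124.
With shield the two gaps are in series; the resistances add: (1/ε₁+1/ε_s−1)+(1/ε_s+1/ε₂−1) = 2.453+3.592 = 6.046.
Heat-flux ratio q₀/q = 6.046/3.124.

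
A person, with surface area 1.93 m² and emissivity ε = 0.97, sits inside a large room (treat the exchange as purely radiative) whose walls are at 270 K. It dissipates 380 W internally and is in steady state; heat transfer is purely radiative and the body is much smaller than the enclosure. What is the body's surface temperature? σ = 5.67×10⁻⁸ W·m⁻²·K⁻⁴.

For a small grey body in a large enclosure, net radiated power = εσA(T⁴ − T_w⁴).
Steady state: P = εσA(T⁴ − T_w⁴) with A = 1.93 m².
T⁴ = P/(εσA) + T_w⁴ = 380/(0.97·5.67×10⁻⁸·1.930) + (270)⁴
    = 3.580×10⁹ + 5.314×10⁹ = 8.894×10⁹ K⁴.

T ≈ 307 K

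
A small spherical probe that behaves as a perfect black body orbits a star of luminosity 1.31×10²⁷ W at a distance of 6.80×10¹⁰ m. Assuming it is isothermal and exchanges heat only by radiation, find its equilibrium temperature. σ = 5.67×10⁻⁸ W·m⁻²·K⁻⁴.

First find the stellar flux at distance d: S = L/(4πd²) = 1.31×10²⁷/(4π·(6.80×10¹⁰)²) = 22540 W/m².
For an isothermal sphere, absorbed (1−a)S·πr² = emitted σ·4πr²·T⁴, so T⁴ = (1−a)S/(4σ).
T⁴ = 1.00·22540/(4·5.67×10⁻⁸) = 9.940×10¹⁰ K⁴.

T ≈ 562 K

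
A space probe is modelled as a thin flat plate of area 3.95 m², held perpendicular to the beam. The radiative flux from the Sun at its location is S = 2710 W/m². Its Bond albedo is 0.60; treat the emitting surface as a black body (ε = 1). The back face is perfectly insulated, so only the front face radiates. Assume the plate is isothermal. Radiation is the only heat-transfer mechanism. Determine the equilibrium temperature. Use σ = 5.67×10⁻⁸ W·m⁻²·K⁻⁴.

At equilibrium, absorbed power = emitted power.
Absorbing cross-section = A = 3.950 m²; emitting surface = A = 3.950 m² (ratio 1).
(1−a)S·A_cross = εσ·A_surf·T⁴  ⇒  T⁴ = (1−a)S/(1σ).
T⁴ = 0.400·2710/(1·5.67×10⁻⁸) = 1.912×10¹⁰ K⁴.
T = (1.912×10¹⁰)^(1/4).

T ≈ 372 K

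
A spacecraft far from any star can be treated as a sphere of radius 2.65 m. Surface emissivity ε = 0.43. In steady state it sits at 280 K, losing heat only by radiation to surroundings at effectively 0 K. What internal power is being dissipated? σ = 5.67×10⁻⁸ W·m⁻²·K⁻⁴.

P ≈ 13200 W

Steady state: P = εσA T⁴.
A = 4πr² = 88.25 m²; T⁴ = (280)⁴ = 6.147×10⁹ K⁴.
P = 0.43 × 5.67×10⁻⁸ × 88.25 × 6.147×10⁹.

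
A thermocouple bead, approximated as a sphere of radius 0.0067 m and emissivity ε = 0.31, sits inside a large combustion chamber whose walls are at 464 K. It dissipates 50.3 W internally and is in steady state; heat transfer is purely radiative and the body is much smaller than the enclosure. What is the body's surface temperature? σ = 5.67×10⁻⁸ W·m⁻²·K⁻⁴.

T ≈ 1500 K

For a small grey body in a large enclosure, net radiated power = εσA(T⁴ − T_w⁴).
Steady state: P = εσA(T⁴ − T_w⁴) with A = 4πr² = 5.641×10⁻⁴ m².
T⁴ = P/(εσA) + T_w⁴ = 50.3/(0.31·5.67×10⁻⁸·5.641×10⁻⁴) + (464)⁴
    = 5.073×10¹² + 4.635×10¹⁰ = 5.119×10¹² K⁴.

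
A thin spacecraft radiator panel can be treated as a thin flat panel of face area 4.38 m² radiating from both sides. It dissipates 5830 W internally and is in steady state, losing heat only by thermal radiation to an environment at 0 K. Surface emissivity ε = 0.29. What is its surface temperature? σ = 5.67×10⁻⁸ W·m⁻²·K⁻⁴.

T ≈ 449 K

Steady state: internal power = radiated power, P = εσA T⁴.
Radiating area A = 2·4.38 = 8.760 m².
T⁴ = P/(εσA) = 5830/(0.29·5.67×10⁻⁸·8.760) = 4.047×10¹⁰ K⁴.
T = (4.047×10¹⁰)^(1/4).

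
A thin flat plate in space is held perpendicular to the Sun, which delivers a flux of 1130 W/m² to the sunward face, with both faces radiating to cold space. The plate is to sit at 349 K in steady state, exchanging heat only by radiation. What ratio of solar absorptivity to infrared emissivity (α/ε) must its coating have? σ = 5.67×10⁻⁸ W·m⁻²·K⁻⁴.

α/ε ≈ 1.49

Balance: αS·A = εσ·2A·T⁴ ⇒ α/ε = 2σT⁴/S.
α/ε = 2·5.67×10⁻⁸·(349)⁴/1130 = 2·5.67×10⁻⁸·1.484×10¹⁰/1130.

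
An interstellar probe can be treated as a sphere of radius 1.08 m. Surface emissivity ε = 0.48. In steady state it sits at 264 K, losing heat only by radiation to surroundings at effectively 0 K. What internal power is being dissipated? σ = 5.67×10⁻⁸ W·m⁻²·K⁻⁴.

P ≈ 1940 W

Steady state: P = εσA T⁴.
A = 4πr² = 14.66 m²; T⁴ = (264)⁴ = 4.858×10⁹ K⁴.
P = 0.48 × 5.67×10⁻⁸ × 14.66 × 4.858×10⁹.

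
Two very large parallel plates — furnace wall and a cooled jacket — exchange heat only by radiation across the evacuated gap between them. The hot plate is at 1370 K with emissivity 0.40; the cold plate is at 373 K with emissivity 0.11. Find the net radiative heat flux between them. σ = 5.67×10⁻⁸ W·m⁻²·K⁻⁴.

q ≈ 18800 W/m²

For two infinite grey parallel plates, q = σ(T₁⁴ − T₂⁴)/(1/ε₁ + 1/ε₂ − 1).
T₁⁴ − T₂⁴ = 3.523×10¹² − 1.936×10¹⁰ = 3.503×10¹² K⁴.
1/ε₁ + 1/ε₂ − 1 = 2.500 + 9.091 − 1 = 10.59.
q = 5.67×10⁻⁸ × 3.503×10¹² / 10.59.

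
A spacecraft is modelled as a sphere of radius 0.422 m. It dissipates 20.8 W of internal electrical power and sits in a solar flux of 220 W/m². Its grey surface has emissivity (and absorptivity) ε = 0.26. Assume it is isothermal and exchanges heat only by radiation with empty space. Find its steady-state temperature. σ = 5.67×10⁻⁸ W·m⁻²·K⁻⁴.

At steady state, absorbed solar power + internal power = radiated power.
Absorbed: α·S·A_cross = 0.26·220·0.5595 = 32.00 W (cross-section πr²).
Total input = 32.00 + 20.8 = 52.80 W.
Radiated: εσ·A_surf·T⁴ with A_surf = 4πr² = 2.238 m².
T⁴ = 52.80/(0.26·5.67×10⁻⁸·2.238) = 1.600×10⁹ K⁴.

T ≈ 200 K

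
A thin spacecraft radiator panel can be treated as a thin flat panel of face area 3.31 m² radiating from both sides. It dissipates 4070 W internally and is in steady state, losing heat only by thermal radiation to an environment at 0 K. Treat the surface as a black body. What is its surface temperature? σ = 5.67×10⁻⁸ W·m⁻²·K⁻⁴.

Steady state: internal power = radiated power, P = εσA T⁴.
Radiating area A = 2·3.31 = 6.620 m².
T⁴ = P/(εσA) = 4070/(1.0·5.67×10⁻⁸·6.620) = 1.084×10¹⁰ K⁴.
T = (1.084×10¹⁰)^(1/4).

T ≈ 323 K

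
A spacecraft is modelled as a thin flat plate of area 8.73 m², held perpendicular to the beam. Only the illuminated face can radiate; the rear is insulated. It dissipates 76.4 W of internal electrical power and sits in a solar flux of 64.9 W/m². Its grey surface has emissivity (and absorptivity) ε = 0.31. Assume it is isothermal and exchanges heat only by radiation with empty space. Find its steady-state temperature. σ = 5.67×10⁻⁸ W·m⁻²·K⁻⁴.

T ≈ 201 K

At steady state, absorbed solar power + internal power = radiated power.
Absorbed: α·S·A_cross = 0.31·64.9·8.730 = 175.6 W (cross-section A).
Total input = 175.6 + 76.4 = 252.0 W.
Radiated: εσ·A_surf·T⁴ with A_surf = A = 8.730 m².
T⁴ = 252.0/(0.31·5.67×10⁻⁸·8.730) = 1.643×10⁹ K⁴.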